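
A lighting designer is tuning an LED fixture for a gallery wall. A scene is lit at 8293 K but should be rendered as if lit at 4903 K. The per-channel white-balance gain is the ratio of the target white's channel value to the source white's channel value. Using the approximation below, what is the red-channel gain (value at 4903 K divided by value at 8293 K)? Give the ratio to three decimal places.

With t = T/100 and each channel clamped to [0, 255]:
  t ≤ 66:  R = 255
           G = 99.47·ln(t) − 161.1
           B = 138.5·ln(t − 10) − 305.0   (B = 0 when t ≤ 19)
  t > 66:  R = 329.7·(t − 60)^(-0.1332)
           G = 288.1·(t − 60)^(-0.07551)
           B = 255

1.174

At 8293 K (t = 82.93):
  R = 329.7·(82.93 − 60)^(-0.1332) = 329.7·22.93^(-0.1332) = 329.7·0.65886 = 217.227.
At 4903 K (t = 49.03):
  R = 255 by definition for t ≤ 66.
Gain = 255.000 / 217.227 = 1.1739 → 1.174.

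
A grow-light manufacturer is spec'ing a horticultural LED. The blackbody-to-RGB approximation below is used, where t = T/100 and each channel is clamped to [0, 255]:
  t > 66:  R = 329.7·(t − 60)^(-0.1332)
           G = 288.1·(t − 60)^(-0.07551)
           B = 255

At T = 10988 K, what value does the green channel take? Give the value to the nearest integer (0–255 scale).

t = 10988/100 = 109.88; the t > 66 branch applies.
G = 288.1·(109.88 − 60)^(-0.07551) = 288.1·49.88^(-0.07551) = 288.1·0.74437 = 214.453.
Rounded: 214.

214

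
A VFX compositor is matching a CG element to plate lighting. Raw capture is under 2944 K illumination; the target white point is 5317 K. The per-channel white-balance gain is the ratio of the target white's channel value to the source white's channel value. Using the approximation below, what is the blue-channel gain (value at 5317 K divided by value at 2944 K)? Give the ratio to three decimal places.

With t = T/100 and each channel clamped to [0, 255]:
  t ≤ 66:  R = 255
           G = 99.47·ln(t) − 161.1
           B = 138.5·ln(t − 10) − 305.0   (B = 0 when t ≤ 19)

2.043

At 2944 K (t = 29.44):
  B = 138.5·ln(29.44 − 10) − 305.0 = 138.5·ln 19.44 − 305.0 = 138.5·2.9673 − 305.0 = 105.976.
At 5317 K (t = 53.17):
  B = 138.5·ln(53.17 − 10) − 305.0 = 138.5·ln 43.17 − 305.0 = 138.5·3.7651 − 305.0 = 216.473.
Gain = 216.473 / 105.976 = 2.0427 → 2.043.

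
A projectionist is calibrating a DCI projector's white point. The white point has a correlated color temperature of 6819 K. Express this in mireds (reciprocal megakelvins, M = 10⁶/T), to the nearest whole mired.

147 mireds

M = 10⁶ / 6819 = 146.649 → 147 mireds.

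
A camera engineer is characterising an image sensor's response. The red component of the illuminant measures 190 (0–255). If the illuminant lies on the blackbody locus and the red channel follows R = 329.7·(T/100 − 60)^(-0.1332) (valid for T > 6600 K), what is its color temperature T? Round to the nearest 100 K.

12300 K

(t − 60)^(-0.1332) = 190/329.7 = 0.57628.
t − 60 = 0.57628^(1/-0.1332) = 0.57628^(-7.508) = 62.667, so t = 122.667.
T = 100·t = 12267 K → 12300 K to the nearest 100 K.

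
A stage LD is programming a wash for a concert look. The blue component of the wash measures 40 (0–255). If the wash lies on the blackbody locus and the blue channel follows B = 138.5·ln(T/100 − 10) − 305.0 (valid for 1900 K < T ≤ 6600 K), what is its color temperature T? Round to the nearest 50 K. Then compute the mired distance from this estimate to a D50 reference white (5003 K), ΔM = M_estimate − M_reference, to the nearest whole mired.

+255 mireds

ln(t − 10) = (40 + 305.0) / 138.5 = 2.4910.
t − 10 = e^2.4910 = 12.073, so t = 22.073.
T = 100·t = 2207 K → 2200 K to the nearest 50 K.
M_estimate = 10⁶/2200 = 454.55; M_reference = 10⁶/5003 = 199.88.
ΔM = 454.55 − 199.88 = 254.67 → +255 mireds.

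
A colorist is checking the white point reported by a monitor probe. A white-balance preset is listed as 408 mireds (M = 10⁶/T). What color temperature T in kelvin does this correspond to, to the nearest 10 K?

2450 K

T = 10⁶ / 408 = 2450.98 K → 2450 K.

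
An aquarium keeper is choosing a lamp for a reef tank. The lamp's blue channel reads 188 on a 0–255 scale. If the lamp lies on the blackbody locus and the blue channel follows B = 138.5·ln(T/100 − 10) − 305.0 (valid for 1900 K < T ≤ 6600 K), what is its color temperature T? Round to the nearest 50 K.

ln(t − 10) = (188 + 305.0) / 138.5 = 3.5596.
t − 10 = e^3.5596 = 35.148, so t = 45.148.
T = 100·t = 4515 K → 4500 K to the nearest 50 K.

4500 K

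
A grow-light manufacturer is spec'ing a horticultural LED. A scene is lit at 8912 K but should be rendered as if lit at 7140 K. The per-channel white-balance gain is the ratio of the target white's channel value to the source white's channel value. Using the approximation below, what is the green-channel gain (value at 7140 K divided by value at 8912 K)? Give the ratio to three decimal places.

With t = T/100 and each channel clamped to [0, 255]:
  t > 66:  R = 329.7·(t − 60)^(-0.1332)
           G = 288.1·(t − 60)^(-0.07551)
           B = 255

At 8912 K (t = 89.12):
  G = 288.1·(89.12 − 60)^(-0.07551) = 288.1·29.12^(-0.07551) = 288.1·0.77524 = 223.348.
At 7140 K (t = 71.4):
  G = 288.1·(71.4 − 60)^(-0.07551) = 288.1·11.4^(-0.07551) = 288.1·0.83213 = 239.738.
Gain = 239.738 / 223.348 = 1.0734 → 1.073.

1.073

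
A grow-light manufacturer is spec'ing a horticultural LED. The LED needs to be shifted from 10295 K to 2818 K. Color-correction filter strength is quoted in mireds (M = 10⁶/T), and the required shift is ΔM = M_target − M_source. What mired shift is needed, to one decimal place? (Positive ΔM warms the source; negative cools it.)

+257.7 mireds

M_source = 10⁶/10295 = 97.135; M_target = 10⁶/2818 = 354.862.
ΔM = 354.862 − 97.135 = 257.727 → +257.7 mireds, a warming shift.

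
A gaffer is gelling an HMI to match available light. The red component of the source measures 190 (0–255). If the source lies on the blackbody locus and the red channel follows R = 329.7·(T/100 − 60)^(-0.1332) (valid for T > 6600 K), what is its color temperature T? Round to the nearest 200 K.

12200 K

(t − 60)^(-0.1332) = 190/329.7 = 0.57628.
t − 60 = 0.57628^(1/-0.1332) = 0.57628^(-7.508) = 62.667, so t = 122.667.
T = 100·t = 12267 K → 12200 K to the nearest 200 K.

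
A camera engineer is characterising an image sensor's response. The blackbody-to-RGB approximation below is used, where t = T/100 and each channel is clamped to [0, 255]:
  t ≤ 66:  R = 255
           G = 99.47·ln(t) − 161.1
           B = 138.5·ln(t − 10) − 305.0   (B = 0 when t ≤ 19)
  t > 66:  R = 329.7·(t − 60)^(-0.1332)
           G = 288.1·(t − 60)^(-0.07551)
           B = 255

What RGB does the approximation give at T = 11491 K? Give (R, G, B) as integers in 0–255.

(193, 213, 255)

t = 11491/100 = 114.91; the t > 66 branch applies.
R = 329.7·(114.91 − 60)^(-0.1332) = 329.7·54.91^(-0.1332) = 329.7·0.58651 = 193.374.
G = 288.1·(114.91 − 60)^(-0.07551) = 288.1·54.91^(-0.07551) = 288.1·0.73899 = 212.903.
B = 255 by definition for t > 66.
Rounded: (193, 213, 255).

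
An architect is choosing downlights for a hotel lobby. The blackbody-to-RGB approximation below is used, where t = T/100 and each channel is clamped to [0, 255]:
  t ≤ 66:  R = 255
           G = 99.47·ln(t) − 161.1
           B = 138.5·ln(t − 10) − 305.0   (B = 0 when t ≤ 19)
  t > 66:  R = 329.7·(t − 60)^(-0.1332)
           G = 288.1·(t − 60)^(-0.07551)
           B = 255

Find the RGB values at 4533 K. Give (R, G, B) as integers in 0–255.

(255, 218, 189)

t = 4533/100 = 45.33; the t ≤ 66 branch applies.
R = 255 by definition for t ≤ 66.
G = 99.47·ln 45.33 − 161.1 = 99.47·3.8140 − 161.1 = 218.276.
B = 138.5·ln(45.33 − 10) − 305.0 = 138.5·ln 35.33 − 305.0 = 138.5·3.5647 − 305.0 = 188.715.
Rounded: (255, 218, 189).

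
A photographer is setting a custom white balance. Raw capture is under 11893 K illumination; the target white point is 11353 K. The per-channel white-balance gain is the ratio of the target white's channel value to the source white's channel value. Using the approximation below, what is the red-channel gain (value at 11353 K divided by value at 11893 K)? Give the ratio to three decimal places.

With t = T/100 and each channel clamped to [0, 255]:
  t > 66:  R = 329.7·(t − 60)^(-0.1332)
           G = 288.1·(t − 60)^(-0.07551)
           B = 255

1.013

At 11893 K (t = 118.93):
  R = 329.7·(118.93 − 60)^(-0.1332) = 329.7·58.93^(-0.1332) = 329.7·0.58102 = 191.562.
At 11353 K (t = 113.53):
  R = 329.7·(113.53 − 60)^(-0.1332) = 329.7·53.53^(-0.1332) = 329.7·0.58851 = 194.030.
Gain = 194.030 / 191.562 = 1.0129 → 1.013.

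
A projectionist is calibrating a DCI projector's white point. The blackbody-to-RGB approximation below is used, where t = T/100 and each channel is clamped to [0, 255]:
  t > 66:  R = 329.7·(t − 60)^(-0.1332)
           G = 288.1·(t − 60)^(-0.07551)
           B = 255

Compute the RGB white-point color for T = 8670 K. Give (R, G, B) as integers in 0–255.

t = 8670/100 = 86.7; the t > 66 branch applies.
R = 329.7·(86.7 − 60)^(-0.1332) = 329.7·26.7^(-0.1332) = 329.7·0.64564 = 212.867.
G = 288.1·(86.7 − 60)^(-0.07551) = 288.1·26.7^(-0.07551) = 288.1·0.78034 = 224.816.
B = 255 by definition for t > 66.
Rounded: (213, 225, 255).

(213, 225, 255)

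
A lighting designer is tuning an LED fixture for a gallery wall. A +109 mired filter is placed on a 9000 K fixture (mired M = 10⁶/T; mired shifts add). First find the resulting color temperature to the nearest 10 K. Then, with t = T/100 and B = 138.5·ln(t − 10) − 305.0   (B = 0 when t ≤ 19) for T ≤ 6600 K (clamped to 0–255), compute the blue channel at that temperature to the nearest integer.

M_in = 10⁶/9000 = 111.11; M_out = 111.11 + (+109) = 220.11.
T_out = 10⁶/220.11 = 4543.2 K → 4540 K; t = 45.4.
B = 138.5·ln(45.4 − 10) − 305.0 = 138.5·ln 35.4 − 305.0 = 138.5·3.5667 − 305.0 = 188.990.
Rounded: 189.

189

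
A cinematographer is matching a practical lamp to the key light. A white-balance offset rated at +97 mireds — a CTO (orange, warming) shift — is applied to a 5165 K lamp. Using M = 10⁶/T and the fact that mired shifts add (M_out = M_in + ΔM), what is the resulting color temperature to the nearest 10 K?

M_in = 10⁶/5165 = 193.61 mireds.
M_out = 193.61 + (+97) = 290.61 mireds.
T_out = 10⁶/290.61 = 3441.0 K → 3440 K.

3440 K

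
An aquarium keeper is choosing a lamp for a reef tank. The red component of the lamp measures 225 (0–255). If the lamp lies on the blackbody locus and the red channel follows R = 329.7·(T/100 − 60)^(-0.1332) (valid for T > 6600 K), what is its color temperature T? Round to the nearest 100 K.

(t − 60)^(-0.1332) = 225/329.7 = 0.68244.
t − 60 = 0.68244^(1/-0.1332) = 0.68244^(-7.508) = 17.610, so t = 77.610.
T = 100·t = 7761 K → 7800 K to the nearest 100 K.

7800 K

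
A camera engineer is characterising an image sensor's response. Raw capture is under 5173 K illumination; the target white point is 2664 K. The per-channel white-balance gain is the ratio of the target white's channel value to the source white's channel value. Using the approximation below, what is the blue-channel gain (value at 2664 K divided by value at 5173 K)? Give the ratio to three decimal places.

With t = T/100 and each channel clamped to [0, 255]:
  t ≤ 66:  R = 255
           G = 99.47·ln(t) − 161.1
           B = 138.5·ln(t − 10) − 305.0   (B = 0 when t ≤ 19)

0.399

At 5173 K (t = 51.73):
  B = 138.5·ln(51.73 − 10) − 305.0 = 138.5·ln 41.73 − 305.0 = 138.5·3.7312 − 305.0 = 211.774.
At 2664 K (t = 26.64):
  B = 138.5·ln(26.64 − 10) − 305.0 = 138.5·ln 16.64 − 305.0 = 138.5·2.8118 − 305.0 = 84.436.
Gain = 84.436 / 211.774 = 0.3987 → 0.399.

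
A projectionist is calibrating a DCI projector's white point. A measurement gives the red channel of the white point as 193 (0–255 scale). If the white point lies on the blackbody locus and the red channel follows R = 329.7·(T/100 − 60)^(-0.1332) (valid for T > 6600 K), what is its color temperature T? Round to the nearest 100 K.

(t − 60)^(-0.1332) = 193/329.7 = 0.58538.
t − 60 = 0.58538^(1/-0.1332) = 0.58538^(-7.508) = 55.713, so t = 115.713.
T = 100·t = 11571 K → 11600 K to the nearest 100 K.

11600 K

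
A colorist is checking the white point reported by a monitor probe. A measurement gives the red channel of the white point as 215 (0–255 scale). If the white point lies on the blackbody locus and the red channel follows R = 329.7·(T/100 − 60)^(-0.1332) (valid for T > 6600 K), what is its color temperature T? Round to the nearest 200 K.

8400 K

(t − 60)^(-0.1332) = 215/329.7 = 0.65211.
t − 60 = 0.65211^(1/-0.1332) = 0.65211^(-7.508) = 24.774, so t = 84.774.
T = 100·t = 8477 K → 8400 K to the nearest 200 K.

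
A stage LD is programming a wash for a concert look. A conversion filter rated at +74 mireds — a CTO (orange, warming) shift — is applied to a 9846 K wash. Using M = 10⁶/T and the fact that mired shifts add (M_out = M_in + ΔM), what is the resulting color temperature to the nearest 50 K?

5700 K

M_in = 10⁶/9846 = 101.56 mireds.
M_out = 101.56 + (+74) = 175.56 mireds.
T_out = 10⁶/175.56 = 5695.9 K → 5700 K.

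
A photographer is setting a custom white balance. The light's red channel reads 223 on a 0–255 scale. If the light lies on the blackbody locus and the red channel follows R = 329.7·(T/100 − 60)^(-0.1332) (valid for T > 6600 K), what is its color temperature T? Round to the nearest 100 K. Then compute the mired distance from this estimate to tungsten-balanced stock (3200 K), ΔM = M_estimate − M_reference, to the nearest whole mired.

(t − 60)^(-0.1332) = 223/329.7 = 0.67637.
t − 60 = 0.67637^(1/-0.1332) = 0.67637^(-7.508) = 18.831, so t = 78.831.
T = 100·t = 7883 K → 7900 K to the nearest 100 K.
M_estimate = 10⁶/7900 = 126.58; M_reference = 10⁶/3200 = 312.50.
ΔM = 126.58 − 312.50 = -185.92 → -186 mireds.

-186 mireds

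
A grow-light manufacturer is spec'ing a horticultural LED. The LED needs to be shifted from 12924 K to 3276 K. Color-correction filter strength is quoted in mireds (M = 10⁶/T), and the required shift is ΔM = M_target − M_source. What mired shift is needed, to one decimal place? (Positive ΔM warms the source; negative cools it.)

+227.9 mireds

M_source = 10⁶/12924 = 77.375; M_target = 10⁶/3276 = 305.250.
ΔM = 305.250 − 77.375 = 227.875 → +227.9 mireds, a warming shift.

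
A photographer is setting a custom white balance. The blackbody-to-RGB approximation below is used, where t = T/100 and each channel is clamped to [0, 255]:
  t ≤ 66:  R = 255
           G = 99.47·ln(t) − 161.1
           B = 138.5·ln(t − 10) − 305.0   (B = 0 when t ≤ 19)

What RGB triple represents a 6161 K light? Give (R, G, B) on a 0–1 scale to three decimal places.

t = 6161/100 = 61.61; the t ≤ 66 branch applies.
R = 255 by definition for t ≤ 66.
G = 99.47·ln 61.61 − 161.1 = 99.47·4.1208 − 161.1 = 248.798.
B = 138.5·ln(61.61 − 10) − 305.0 = 138.5·ln 51.61 − 305.0 = 138.5·3.9437 − 305.0 = 241.205.
Dividing each by 255: (1.0000, 0.9757, 0.9459) → (1.000, 0.976, 0.946).

(1.000, 0.976, 0.946)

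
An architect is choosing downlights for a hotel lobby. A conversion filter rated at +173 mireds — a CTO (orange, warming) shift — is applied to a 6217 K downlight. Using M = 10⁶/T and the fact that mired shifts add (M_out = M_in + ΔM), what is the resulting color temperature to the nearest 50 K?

M_in = 10⁶/6217 = 160.85 mireds.
M_out = 160.85 + (+173) = 333.85 mireds.
T_out = 10⁶/333.85 = 2995.4 K → 3000 K.

3000 K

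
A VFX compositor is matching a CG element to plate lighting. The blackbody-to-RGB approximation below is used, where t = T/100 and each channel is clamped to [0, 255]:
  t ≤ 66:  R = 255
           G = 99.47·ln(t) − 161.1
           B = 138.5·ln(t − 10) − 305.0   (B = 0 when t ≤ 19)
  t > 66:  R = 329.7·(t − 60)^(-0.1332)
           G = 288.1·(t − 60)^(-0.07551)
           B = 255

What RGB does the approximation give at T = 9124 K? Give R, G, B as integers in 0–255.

t = 9124/100 = 91.24; the t > 66 branch applies.
R = 329.7·(91.24 − 60)^(-0.1332) = 329.7·31.24^(-0.1332) = 329.7·0.63227 = 208.460.
G = 288.1·(91.24 − 60)^(-0.07551) = 288.1·31.24^(-0.07551) = 288.1·0.77114 = 222.166.
B = 255 by definition for t > 66.
Rounded: (208, 222, 255).

R=208, G=222, B=255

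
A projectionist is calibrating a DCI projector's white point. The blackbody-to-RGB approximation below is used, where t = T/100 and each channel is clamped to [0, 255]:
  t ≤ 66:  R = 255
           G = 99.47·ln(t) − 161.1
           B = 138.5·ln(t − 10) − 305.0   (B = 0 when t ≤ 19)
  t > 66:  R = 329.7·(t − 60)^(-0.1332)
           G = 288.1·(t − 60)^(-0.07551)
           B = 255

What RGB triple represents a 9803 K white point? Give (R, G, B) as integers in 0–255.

(203, 219, 255)

t = 9803/100 = 98.03; the t > 66 branch applies.
R = 329.7·(98.03 − 60)^(-0.1332) = 329.7·38.03^(-0.1332) = 329.7·0.61592 = 203.070.
G = 288.1·(98.03 − 60)^(-0.07551) = 288.1·38.03^(-0.07551) = 288.1·0.75977 = 218.891.
B = 255 by definition for t > 66.
Rounded: (203, 219, 255).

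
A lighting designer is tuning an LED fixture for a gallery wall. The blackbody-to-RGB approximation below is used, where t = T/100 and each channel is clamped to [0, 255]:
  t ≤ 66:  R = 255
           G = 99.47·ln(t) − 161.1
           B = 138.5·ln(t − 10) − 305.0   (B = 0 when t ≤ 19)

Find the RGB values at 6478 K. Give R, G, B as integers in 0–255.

R=255, G=254, B=249

t = 6478/100 = 64.78; the t ≤ 66 branch applies.
R = 255 by definition for t ≤ 66.
G = 99.47·ln 64.78 − 161.1 = 99.47·4.1710 − 161.1 = 253.789.
B = 138.5·ln(64.78 − 10) − 305.0 = 138.5·ln 54.78 − 305.0 = 138.5·4.0033 − 305.0 = 249.461.
Rounded: (255, 254, 249).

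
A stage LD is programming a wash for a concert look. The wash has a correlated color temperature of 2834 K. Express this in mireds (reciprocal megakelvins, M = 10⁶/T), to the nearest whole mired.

M = 10⁶ / 2834 = 352.858 → 353 mireds.

353 mireds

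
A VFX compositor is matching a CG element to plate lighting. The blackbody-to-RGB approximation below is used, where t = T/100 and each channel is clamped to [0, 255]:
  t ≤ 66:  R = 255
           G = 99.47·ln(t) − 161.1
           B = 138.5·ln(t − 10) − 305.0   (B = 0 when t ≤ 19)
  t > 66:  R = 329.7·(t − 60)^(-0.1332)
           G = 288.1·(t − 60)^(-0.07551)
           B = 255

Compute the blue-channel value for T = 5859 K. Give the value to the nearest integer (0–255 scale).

233

t = 5859/100 = 58.59; the t ≤ 66 branch applies.
B = 138.5·ln(58.59 − 10) − 305.0 = 138.5·ln 48.59 − 305.0 = 138.5·3.8834 − 305.0 = 232.853.
Rounded: 233.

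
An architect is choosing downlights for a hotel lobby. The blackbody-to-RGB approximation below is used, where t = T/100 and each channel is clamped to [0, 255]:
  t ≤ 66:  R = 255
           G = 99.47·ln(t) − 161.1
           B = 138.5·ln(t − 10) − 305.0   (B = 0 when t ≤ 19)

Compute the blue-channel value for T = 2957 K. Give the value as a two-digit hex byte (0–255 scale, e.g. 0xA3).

t = 2957/100 = 29.57; the t ≤ 66 branch applies.
B = 138.5·ln(29.57 − 10) − 305.0 = 138.5·ln 19.57 − 305.0 = 138.5·2.9740 − 305.0 = 106.899.
Rounded: 107; in hex, 0x6B.

0x6B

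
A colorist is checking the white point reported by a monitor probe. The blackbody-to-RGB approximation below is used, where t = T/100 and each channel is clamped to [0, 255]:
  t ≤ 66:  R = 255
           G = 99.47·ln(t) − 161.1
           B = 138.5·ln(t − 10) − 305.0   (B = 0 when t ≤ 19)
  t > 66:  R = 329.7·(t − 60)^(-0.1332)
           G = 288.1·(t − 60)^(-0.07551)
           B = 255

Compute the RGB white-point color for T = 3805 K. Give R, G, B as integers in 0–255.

R=255, G=201, B=157

t = 3805/100 = 38.05; the t ≤ 66 branch applies.
R = 255 by definition for t ≤ 66.
G = 99.47·ln 38.05 − 161.1 = 99.47·3.6389 − 161.1 = 200.861.
B = 138.5·ln(38.05 − 10) − 305.0 = 138.5·ln 28.05 − 305.0 = 138.5·3.3340 − 305.0 = 156.757.
Rounded: (255, 201, 157).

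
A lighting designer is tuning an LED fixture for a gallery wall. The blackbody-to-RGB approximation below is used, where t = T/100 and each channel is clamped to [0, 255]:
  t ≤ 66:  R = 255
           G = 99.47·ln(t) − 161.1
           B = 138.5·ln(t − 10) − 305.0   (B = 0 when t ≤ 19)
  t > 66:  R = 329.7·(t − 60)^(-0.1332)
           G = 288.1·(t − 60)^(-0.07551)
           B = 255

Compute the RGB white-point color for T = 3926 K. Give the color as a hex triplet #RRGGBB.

#FFCCA3

t = 3926/100 = 39.26; the t ≤ 66 branch applies.
R = 255 by definition for t ≤ 66.
G = 99.47·ln 39.26 − 161.1 = 99.47·3.6702 − 161.1 = 203.975.
B = 138.5·ln(39.26 − 10) − 305.0 = 138.5·ln 29.26 − 305.0 = 138.5·3.3762 − 305.0 = 162.607.
Rounded: (255, 204, 163).
In hex: #FFCCA3.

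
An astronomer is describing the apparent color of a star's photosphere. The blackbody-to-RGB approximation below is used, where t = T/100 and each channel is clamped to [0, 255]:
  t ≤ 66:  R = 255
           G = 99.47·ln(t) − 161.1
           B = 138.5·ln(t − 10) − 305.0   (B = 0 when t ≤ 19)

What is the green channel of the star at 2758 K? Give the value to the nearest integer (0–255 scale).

t = 2758/100 = 27.58; the t ≤ 66 branch applies.
G = 99.47·ln 27.58 − 161.1 = 99.47·3.3171 − 161.1 = 168.851.
Rounded: 169.

169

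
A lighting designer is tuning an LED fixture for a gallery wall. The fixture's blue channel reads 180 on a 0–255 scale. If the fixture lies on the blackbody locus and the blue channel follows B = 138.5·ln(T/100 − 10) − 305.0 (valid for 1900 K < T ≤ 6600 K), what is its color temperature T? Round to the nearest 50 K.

ln(t − 10) = (180 + 305.0) / 138.5 = 3.5018.
t − 10 = e^3.5018 = 33.175, so t = 43.175.
T = 100·t = 4318 K → 4300 K to the nearest 50 K.

4300 K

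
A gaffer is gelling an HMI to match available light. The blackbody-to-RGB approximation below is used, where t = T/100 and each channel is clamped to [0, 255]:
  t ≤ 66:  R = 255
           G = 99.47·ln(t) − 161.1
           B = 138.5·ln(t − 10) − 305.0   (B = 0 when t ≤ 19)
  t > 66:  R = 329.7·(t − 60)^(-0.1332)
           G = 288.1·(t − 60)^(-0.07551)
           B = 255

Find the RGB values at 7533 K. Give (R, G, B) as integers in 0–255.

(229, 234, 255)

t = 7533/100 = 75.33; the t > 66 branch applies.
R = 329.7·(75.33 − 60)^(-0.1332) = 329.7·15.33^(-0.1332) = 329.7·0.69516 = 229.195.
G = 288.1·(75.33 − 60)^(-0.07551) = 288.1·15.33^(-0.07551) = 288.1·0.81373 = 234.435.
B = 255 by definition for t > 66.
Rounded: (229, 234, 255).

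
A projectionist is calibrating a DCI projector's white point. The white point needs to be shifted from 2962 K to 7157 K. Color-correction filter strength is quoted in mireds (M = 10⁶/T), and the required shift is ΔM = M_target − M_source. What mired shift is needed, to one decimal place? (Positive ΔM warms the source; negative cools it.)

-197.9 mireds

M_source = 10⁶/2962 = 337.610; M_target = 10⁶/7157 = 139.723.
ΔM = 139.723 − 337.610 = -197.886 → -197.9 mireds, a cooling shift.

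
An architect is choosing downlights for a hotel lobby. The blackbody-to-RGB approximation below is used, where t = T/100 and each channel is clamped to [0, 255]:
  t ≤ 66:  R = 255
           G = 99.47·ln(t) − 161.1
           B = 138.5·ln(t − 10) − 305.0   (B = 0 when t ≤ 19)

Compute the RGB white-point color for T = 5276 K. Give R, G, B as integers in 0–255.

R=255, G=233, B=215

t = 5276/100 = 52.76; the t ≤ 66 branch applies.
R = 255 by definition for t ≤ 66.
G = 99.47·ln 52.76 − 161.1 = 99.47·3.9658 − 161.1 = 233.373.
B = 138.5·ln(52.76 − 10) − 305.0 = 138.5·ln 42.76 − 305.0 = 138.5·3.7556 − 305.0 = 215.151.
Rounded: (255, 233, 215).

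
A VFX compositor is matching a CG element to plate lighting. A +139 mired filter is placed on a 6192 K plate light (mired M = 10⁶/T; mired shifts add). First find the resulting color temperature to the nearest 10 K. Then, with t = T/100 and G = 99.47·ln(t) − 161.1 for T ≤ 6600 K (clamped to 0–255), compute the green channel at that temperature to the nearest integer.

188

M_in = 10⁶/6192 = 161.50; M_out = 161.50 + (+139) = 300.50.
T_out = 10⁶/300.50 = 3327.8 K → 3330 K; t = 33.3.
G = 99.47·ln 33.3 − 161.1 = 99.47·3.5056 − 161.1 = 187.598.
Rounded: 188.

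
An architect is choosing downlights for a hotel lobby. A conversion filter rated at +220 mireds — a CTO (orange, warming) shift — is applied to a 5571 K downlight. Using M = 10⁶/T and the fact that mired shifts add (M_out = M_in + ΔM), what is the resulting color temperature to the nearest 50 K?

M_in = 10⁶/5571 = 179.50 mireds.
M_out = 179.50 + (+220) = 399.50 mireds.
T_out = 10⁶/399.50 = 2503.1 K → 2500 K.

2500 K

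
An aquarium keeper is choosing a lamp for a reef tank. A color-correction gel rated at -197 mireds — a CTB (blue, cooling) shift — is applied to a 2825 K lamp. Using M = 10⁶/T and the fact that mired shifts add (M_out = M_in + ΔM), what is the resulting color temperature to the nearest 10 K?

M_in = 10⁶/2825 = 353.98 mireds.
M_out = 353.98 + (-197) = 156.98 mireds.
T_out = 10⁶/156.98 = 6370.1 K → 6370 K.

6370 K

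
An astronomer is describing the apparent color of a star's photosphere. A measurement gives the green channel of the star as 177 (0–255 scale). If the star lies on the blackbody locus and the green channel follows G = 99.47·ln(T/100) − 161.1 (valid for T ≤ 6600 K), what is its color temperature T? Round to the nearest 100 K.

3000 K

ln t = (177 + 161.1) / 99.47 = 3.3990.
t = e^3.3990 = 29.935.
T = 100·t = 2993 K → 3000 K to the nearest 100 K.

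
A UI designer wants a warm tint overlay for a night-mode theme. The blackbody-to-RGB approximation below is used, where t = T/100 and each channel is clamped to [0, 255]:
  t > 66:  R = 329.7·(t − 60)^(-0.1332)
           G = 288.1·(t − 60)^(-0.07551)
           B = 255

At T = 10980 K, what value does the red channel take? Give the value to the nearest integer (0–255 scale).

t = 10980/100 = 109.8; the t > 66 branch applies.
R = 329.7·(109.8 − 60)^(-0.1332) = 329.7·49.8^(-0.1332) = 329.7·0.59420 = 195.906.
Rounded: 196.

196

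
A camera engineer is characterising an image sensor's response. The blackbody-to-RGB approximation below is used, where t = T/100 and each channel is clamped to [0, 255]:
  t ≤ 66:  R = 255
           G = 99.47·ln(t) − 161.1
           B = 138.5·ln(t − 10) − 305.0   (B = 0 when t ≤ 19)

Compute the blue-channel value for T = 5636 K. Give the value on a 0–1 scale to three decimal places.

t = 5636/100 = 56.36; the t ≤ 66 branch applies.
B = 138.5·ln(56.36 − 10) − 305.0 = 138.5·ln 46.36 − 305.0 = 138.5·3.8364 − 305.0 = 226.347.
On a 0–1 scale: 226.347/255 = 0.8876 → 0.888.

0.888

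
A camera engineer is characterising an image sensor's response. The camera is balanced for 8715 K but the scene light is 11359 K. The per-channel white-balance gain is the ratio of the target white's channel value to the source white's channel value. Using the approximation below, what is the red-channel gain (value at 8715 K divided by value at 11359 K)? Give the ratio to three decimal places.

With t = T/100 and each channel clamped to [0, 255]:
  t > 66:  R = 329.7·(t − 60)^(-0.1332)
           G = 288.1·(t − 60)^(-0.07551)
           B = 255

At 11359 K (t = 113.59):
  R = 329.7·(113.59 − 60)^(-0.1332) = 329.7·53.59^(-0.1332) = 329.7·0.58842 = 194.001.
At 8715 K (t = 87.15):
  R = 329.7·(87.15 − 60)^(-0.1332) = 329.7·27.15^(-0.1332) = 329.7·0.64420 = 212.393.
Gain = 212.393 / 194.001 = 1.0948 → 1.095.

1.095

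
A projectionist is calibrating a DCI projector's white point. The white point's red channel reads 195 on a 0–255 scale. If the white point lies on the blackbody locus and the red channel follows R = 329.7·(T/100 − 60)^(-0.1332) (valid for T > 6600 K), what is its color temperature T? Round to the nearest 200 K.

11200 K

(t − 60)^(-0.1332) = 195/329.7 = 0.59145.
t − 60 = 0.59145^(1/-0.1332) = 0.59145^(-7.508) = 51.564, so t = 111.564.
T = 100·t = 11156 K → 11200 K to the nearest 200 K.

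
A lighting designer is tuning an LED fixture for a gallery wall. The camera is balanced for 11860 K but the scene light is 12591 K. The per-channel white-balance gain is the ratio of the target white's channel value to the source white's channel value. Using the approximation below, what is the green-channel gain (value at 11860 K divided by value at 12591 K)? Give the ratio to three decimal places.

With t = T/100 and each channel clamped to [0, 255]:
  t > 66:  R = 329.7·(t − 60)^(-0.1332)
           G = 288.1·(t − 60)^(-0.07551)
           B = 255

At 12591 K (t = 125.91):
  G = 288.1·(125.91 − 60)^(-0.07551) = 288.1·65.91^(-0.07551) = 288.1·0.72887 = 209.988.
At 11860 K (t = 118.6):
  G = 288.1·(118.6 − 60)^(-0.07551) = 288.1·58.6^(-0.07551) = 288.1·0.73537 = 211.860.
Gain = 211.860 / 209.988 = 1.0089 → 1.009.

1.009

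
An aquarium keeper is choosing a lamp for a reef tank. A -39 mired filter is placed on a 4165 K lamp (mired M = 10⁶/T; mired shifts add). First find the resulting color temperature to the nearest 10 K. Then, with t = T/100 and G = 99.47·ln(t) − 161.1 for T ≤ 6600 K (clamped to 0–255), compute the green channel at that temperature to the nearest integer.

M_in = 10⁶/4165 = 240.10; M_out = 240.10 + (-39) = 201.10.
T_out = 10⁶/201.10 = 4972.7 K → 4970 K; t = 49.7.
G = 99.47·ln 49.7 − 161.1 = 99.47·3.9060 − 161.1 = 227.430.
Rounded: 227.

227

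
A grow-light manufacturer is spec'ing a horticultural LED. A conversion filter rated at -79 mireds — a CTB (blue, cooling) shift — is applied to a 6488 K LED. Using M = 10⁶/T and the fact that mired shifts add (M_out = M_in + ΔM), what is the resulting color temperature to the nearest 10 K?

13310 K

M_in = 10⁶/6488 = 154.13 mireds.
M_out = 154.13 + (-79) = 75.13 mireds.
T_out = 10⁶/75.13 = 13310.1 K → 13310 K.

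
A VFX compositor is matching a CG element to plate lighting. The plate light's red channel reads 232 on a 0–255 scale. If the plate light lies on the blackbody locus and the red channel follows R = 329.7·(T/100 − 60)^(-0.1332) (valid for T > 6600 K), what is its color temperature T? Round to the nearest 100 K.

(t − 60)^(-0.1332) = 232/329.7 = 0.70367.
t − 60 = 0.70367^(1/-0.1332) = 0.70367^(-7.508) = 13.992, so t = 73.992.
T = 100·t = 7399 K → 7400 K to the nearest 100 K.

7400 K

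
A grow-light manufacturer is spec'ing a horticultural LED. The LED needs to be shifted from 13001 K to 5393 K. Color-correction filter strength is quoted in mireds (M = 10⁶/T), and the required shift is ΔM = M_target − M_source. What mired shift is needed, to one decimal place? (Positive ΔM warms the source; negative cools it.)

M_source = 10⁶/13001 = 76.917; M_target = 10⁶/5393 = 185.426.
ΔM = 185.426 − 76.917 = 108.508 → +108.5 mireds, a warming shift.

+108.5 mireds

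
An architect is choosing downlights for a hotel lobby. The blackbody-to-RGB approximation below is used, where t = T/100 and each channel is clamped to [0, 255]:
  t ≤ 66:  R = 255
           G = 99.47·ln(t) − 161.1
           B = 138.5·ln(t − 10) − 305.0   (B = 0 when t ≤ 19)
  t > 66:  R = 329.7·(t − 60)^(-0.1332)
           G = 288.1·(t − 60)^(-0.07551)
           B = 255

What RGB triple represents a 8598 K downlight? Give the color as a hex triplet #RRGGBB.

#D6E1FF

t = 8598/100 = 85.98; the t > 66 branch applies.
R = 329.7·(85.98 − 60)^(-0.1332) = 329.7·25.98^(-0.1332) = 329.7·0.64799 = 213.643.
G = 288.1·(85.98 − 60)^(-0.07551) = 288.1·25.98^(-0.07551) = 288.1·0.78195 = 225.281.
B = 255 by definition for t > 66.
Rounded: (214, 225, 255).
In hex: #D6E1FF.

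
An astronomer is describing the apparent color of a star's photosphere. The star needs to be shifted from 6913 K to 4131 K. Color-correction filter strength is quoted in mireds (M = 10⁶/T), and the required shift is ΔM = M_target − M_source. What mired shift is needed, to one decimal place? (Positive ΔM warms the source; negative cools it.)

+97.4 mireds

M_source = 10⁶/6913 = 144.655; M_target = 10⁶/4131 = 242.072.
ΔM = 242.072 − 144.655 = 97.417 → +97.4 mireds, a warming shift.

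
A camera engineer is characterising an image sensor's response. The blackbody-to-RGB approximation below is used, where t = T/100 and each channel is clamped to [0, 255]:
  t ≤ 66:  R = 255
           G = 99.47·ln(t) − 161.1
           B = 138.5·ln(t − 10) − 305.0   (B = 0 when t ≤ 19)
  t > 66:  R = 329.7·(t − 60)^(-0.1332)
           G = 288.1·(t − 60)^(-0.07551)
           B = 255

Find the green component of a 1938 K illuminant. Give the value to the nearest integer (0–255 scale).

134

t = 1938/100 = 19.38; the t ≤ 66 branch applies.
G = 99.47·ln 19.38 − 161.1 = 99.47·2.9642 − 161.1 = 133.753.
Rounded: 134.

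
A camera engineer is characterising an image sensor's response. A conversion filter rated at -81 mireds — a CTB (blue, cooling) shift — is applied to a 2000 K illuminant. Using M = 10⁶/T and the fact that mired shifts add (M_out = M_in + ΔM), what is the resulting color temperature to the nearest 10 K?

2390 K

M_in = 10⁶/2000 = 500.00 mireds.
M_out = 500.00 + (-81) = 419.00 mireds.
T_out = 10⁶/419.00 = 2386.6 K → 2390 K.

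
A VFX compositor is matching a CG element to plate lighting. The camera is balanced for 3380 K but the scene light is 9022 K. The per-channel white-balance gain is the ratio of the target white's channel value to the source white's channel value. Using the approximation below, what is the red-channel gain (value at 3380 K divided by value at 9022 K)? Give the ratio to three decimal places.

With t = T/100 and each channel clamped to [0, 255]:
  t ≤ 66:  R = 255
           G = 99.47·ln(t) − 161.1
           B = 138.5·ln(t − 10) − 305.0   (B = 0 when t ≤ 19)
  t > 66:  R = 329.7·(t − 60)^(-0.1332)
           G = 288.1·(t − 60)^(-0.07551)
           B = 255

1.218

At 9022 K (t = 90.22):
  R = 329.7·(90.22 − 60)^(-0.1332) = 329.7·30.22^(-0.1332) = 329.7·0.63507 = 209.384.
At 3380 K (t = 33.8):
  R = 255 by definition for t ≤ 66.
Gain = 255.000 / 209.384 = 1.2179 → 1.218.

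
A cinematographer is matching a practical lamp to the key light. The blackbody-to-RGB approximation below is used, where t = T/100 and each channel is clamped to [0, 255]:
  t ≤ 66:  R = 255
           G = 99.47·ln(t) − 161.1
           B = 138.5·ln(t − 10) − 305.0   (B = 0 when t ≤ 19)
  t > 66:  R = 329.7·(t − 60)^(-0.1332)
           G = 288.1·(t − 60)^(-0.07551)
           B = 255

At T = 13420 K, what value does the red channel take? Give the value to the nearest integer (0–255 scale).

186

t = 13420/100 = 134.2; the t > 66 branch applies.
R = 329.7·(134.2 − 60)^(-0.1332) = 329.7·74.2^(-0.1332) = 329.7·0.56346 = 185.772.
Rounded: 186.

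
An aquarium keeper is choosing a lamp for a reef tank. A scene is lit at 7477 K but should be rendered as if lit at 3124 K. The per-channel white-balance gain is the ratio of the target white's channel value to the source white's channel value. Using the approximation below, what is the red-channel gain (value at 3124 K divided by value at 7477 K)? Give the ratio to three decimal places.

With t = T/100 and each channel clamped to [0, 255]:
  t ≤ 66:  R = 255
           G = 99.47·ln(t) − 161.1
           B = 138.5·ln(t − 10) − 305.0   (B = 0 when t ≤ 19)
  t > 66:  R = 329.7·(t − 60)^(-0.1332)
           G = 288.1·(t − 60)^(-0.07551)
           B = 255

At 7477 K (t = 74.77):
  R = 329.7·(74.77 − 60)^(-0.1332) = 329.7·14.77^(-0.1332) = 329.7·0.69862 = 230.334.
At 3124 K (t = 31.24):
  R = 255 by definition for t ≤ 66.
Gain = 255.000 / 230.334 = 1.1071 → 1.107.

1.107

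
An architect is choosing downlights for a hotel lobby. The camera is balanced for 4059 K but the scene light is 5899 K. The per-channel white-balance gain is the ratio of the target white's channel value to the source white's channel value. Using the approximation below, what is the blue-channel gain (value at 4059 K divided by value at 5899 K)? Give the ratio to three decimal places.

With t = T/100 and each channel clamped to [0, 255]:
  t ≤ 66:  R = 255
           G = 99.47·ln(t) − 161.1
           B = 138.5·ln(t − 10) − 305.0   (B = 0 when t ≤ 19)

0.721

At 5899 K (t = 58.99):
  B = 138.5·ln(58.99 − 10) − 305.0 = 138.5·ln 48.99 − 305.0 = 138.5·3.8916 − 305.0 = 233.989.
At 4059 K (t = 40.59):
  B = 138.5·ln(40.59 − 10) − 305.0 = 138.5·ln 30.59 − 305.0 = 138.5·3.4207 − 305.0 = 168.763.
Gain = 168.763 / 233.989 = 0.7212 → 0.721.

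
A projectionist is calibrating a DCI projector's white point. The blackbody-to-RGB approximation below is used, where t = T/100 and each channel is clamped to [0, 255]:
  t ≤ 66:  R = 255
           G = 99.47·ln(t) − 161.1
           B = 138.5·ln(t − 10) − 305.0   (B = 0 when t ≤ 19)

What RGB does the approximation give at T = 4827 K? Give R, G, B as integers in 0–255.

t = 4827/100 = 48.27; the t ≤ 66 branch applies.
R = 255 by definition for t ≤ 66.
G = 99.47·ln 48.27 − 161.1 = 99.47·3.8768 − 161.1 = 224.526.
B = 138.5·ln(48.27 − 10) − 305.0 = 138.5·ln 38.27 − 305.0 = 138.5·3.6447 − 305.0 = 199.786.
Rounded: (255, 225, 200).

R=255, G=225, B=200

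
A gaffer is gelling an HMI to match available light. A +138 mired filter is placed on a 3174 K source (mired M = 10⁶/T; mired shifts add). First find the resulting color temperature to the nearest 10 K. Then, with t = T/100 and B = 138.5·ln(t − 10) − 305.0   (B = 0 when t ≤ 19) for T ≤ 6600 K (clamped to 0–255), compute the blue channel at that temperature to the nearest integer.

40

M_in = 10⁶/3174 = 315.06; M_out = 315.06 + (+138) = 453.06.
T_out = 10⁶/453.06 = 2207.2 K → 2210 K; t = 22.1.
B = 138.5·ln(22.1 − 10) − 305.0 = 138.5·ln 12.1 − 305.0 = 138.5·2.4932 − 305.0 = 40.309.
Rounded: 40.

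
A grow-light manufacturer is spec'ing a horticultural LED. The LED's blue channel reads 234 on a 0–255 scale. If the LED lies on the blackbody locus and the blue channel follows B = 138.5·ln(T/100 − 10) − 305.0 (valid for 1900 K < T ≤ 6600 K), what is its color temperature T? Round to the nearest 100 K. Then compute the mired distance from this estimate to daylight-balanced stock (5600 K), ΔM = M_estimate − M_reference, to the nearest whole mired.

ln(t − 10) = (234 + 305.0) / 138.5 = 3.8917.
t − 10 = e^3.8917 = 48.994, so t = 58.994.
T = 100·t = 5899 K → 5900 K to the nearest 100 K.
M_estimate = 10⁶/5900 = 169.49; M_reference = 10⁶/5600 = 178.57.
ΔM = 169.49 − 178.57 = -9.08 → -9 mireds.

-9 mireds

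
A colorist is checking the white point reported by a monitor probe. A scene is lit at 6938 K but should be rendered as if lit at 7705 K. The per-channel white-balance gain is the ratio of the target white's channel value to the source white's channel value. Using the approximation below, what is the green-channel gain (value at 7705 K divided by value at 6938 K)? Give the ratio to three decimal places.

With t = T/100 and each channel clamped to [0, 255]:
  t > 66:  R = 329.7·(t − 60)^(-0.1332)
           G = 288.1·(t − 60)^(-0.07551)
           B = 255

0.956

At 6938 K (t = 69.38):
  G = 288.1·(69.38 − 60)^(-0.07551) = 288.1·9.38^(-0.07551) = 288.1·0.84448 = 243.294.
At 7705 K (t = 77.05):
  G = 288.1·(77.05 − 60)^(-0.07551) = 288.1·17.05^(-0.07551) = 288.1·0.80722 = 232.560.
Gain = 232.560 / 243.294 = 0.9559 → 0.956.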